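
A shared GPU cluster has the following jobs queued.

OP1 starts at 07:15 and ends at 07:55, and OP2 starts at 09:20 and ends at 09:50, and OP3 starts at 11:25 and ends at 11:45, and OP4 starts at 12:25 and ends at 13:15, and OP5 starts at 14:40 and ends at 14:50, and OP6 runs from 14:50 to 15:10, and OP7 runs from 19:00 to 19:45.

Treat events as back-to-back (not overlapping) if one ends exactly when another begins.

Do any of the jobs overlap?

No

Sorted by start: OP1, OP2, OP3, OP4, OP5, OP6, OP7.
OP2 starts after OP1 ends, so nothing later overlaps OP1 either.
OP3 starts after OP2 ends, so nothing later overlaps OP2 either.
OP4 starts after OP3 ends, so nothing later overlaps OP3 either.
OP5 starts after OP4 ends, so nothing later overlaps OP4 either.
OP6 starts exactly when OP5 ends (back-to-back, no overlap), so nothing later overlaps OP5 either.
OP7 starts after OP6 ends.
Every pair is clear; the schedule has no overlaps.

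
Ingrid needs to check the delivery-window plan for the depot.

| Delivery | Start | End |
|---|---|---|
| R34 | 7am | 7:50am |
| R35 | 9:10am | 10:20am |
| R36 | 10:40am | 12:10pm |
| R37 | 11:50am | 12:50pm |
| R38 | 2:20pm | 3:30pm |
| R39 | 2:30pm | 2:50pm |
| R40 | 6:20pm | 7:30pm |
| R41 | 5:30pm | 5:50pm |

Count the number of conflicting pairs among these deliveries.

Two intervals overlap when each starts before the other ends.
Sorted by start: R34, R35, R36, R37, R38, R39, R41, R40.
R35 starts after R34 ends — done with R34.
R36 starts after R35 ends — done with R35.
R37 starts before R36 ends → R36 and R37 overlap.
R38 starts after R36 ends — done with R36.
R38 starts after R37 ends — done with R37.
R39 starts before R38 ends → R38 and R39 overlap.
R41 starts after R38 ends — done with R38.
R41 starts after R39 ends — done with R39.
R40 starts after R41 ends.
Overlapping pairs: R36 & R37, R38 & R39 — 2 in total.

2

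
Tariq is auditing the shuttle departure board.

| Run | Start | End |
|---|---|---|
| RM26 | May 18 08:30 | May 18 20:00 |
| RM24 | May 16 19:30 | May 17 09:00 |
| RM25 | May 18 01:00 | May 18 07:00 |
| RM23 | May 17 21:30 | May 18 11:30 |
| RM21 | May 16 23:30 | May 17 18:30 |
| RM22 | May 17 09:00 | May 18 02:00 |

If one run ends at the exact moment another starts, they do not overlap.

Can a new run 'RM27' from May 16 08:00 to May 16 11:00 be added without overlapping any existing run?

Yes — the slot is free

RM24: starts May 16 19:30 at or after RM27 ends May 16 11:00 → clear.
RM21: starts May 16 23:30 at or after RM27 ends May 16 11:00 → clear.
RM22: starts May 17 09:00 at or after RM27 ends May 16 11:00 → clear.
RM23: starts May 17 21:30 at or after RM27 ends May 16 11:00 → clear.
RM25: starts May 18 01:00 at or after RM27 ends May 16 11:00 → clear.
RM26: starts May 18 08:30 at or after RM27 ends May 16 11:00 → clear.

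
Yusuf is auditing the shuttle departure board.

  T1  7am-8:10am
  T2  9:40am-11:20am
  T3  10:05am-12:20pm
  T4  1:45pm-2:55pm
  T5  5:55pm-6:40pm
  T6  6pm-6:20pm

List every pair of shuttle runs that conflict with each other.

Two intervals overlap when each starts before the other ends.
Sorted by start: T1, T2, T3, T4, T5, T6.
T2 starts after T1 ends — done with T1.
T3 starts before T2 ends → T2 and T3 overlap.
T4 starts after T2 ends — done with T2.
T4 starts after T3 ends — done with T3.
T5 starts after T4 ends — done with T4.
T6 starts before T5 ends → T5 and T6 overlap.

T2 & T3, T5 & T6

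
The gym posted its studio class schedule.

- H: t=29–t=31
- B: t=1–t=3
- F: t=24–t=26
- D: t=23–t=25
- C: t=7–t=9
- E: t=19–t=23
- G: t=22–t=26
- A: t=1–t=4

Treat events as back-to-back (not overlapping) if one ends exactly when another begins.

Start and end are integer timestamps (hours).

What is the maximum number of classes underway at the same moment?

Walk through starts and ends in time order (an end at T is processed before a start at T):
t=1 start A → 1
t=1 start B → 2
t=3 end B → 1
t=4 end A → 0
t=7 start C → 1
t=9 end C → 0
t=19 start E → 1
t=22 start G → 2
t=23 end E → 1
t=23 start D → 2
t=24 start F → 3
t=25 end D → 2
t=26 end F → 1
t=26 end G → 0
t=29 start H → 1
t=31 end H → 0
Peak is 3, at t=24 (D, F, G).

3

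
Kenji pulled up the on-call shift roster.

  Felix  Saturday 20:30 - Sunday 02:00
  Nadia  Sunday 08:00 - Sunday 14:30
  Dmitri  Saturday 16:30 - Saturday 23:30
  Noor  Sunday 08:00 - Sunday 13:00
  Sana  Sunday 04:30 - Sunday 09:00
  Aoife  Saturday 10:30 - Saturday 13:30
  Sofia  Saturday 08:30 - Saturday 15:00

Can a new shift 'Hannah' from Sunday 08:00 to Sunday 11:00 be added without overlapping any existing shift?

Sofia: ends Saturday 15:00 at or before Hannah starts Sunday 08:00 → clear.
Aoife: ends Saturday 13:30 at or before Hannah starts Sunday 08:00 → clear.
Dmitri: ends Saturday 23:30 at or before Hannah starts Sunday 08:00 → clear.
Felix: ends Sunday 02:00 at or before Hannah starts Sunday 08:00 → clear.
Sana: starts Sunday 04:30 before Hannah ends Sunday 11:00, and ends Sunday 09:00 after Hannah starts Sunday 08:00 → overlap.
Noor: starts Sunday 08:00 before Hannah ends Sunday 11:00, and ends Sunday 13:00 after Hannah starts Sunday 08:00 → overlap.
Nadia: starts Sunday 08:00 before Hannah ends Sunday 11:00, and ends Sunday 14:30 after Hannah starts Sunday 08:00 → overlap.
Hannah overlaps Noor, Sana, Nadia.

No — it overlaps Nadia, Noor, Sana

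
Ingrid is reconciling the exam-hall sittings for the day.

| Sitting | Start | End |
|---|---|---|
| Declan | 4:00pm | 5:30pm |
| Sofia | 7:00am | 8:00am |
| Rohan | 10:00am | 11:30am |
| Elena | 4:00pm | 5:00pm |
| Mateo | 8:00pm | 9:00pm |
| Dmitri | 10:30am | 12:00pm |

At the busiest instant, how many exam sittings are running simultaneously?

2

Sort all start/end points and keep a running count:
7:00am start Sofia → 1
8:00am end Sofia → 0
10:00am start Rohan → 1
10:30am start Dmitri → 2
11:30am end Rohan → 1
12:00pm end Dmitri → 0
4:00pm start Declan → 1
4:00pm start Elena → 2
5:00pm end Elena → 1
5:30pm end Declan → 0
8:00pm start Mateo → 1
9:00pm end Mateo → 0
Peak is 2, at 10:30am (Dmitri, Rohan).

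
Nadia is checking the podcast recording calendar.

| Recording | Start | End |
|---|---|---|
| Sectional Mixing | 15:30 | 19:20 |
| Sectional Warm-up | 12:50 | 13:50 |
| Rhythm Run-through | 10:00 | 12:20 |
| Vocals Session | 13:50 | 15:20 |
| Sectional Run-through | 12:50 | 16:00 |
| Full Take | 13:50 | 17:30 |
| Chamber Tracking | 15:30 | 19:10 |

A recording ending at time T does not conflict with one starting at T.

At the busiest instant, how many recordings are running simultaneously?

Walk through starts and ends in time order (an end at T is processed before a start at T):
10:00 start Rhythm Run-through → 1
12:20 end Rhythm Run-through → 0
12:50 start Sectional Run-through → 1
12:50 start Sectional Warm-up → 2
13:50 end Sectional Warm-up → 1
13:50 start Full Take → 2
13:50 start Vocals Session → 3
15:20 end Vocals Session → 2
15:30 start Chamber Tracking → 3
15:30 start Sectional Mixing → 4
16:00 end Sectional Run-through → 3
17:30 end Full Take → 2
19:10 end Chamber Tracking → 1
19:20 end Sectional Mixing → 0
Peak is 4, at 15:30 (Chamber Tracking, Full Take, Sectional Mixing, Sectional Run-through).

4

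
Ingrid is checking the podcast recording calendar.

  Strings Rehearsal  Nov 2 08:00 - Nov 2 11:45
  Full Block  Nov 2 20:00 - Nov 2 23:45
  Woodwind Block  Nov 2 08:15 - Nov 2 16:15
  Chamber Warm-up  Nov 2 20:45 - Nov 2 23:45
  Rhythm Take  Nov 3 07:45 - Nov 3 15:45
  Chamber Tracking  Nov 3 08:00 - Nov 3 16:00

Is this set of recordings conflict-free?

Sorted by start: Strings Rehearsal, Woodwind Block, Full Block, Chamber Warm-up, Rhythm Take, Chamber Tracking.
Woodwind Block starts before Strings Rehearsal ends → Strings Rehearsal and Woodwind Block overlap.
That's a conflict, so the schedule is not conflict-free.

No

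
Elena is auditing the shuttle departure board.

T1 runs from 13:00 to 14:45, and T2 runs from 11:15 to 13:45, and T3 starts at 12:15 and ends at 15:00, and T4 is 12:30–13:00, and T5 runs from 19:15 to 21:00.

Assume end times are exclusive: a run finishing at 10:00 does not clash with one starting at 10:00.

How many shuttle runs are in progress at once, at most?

3

Sweep the timeline, counting +1 at each start and −1 at each end (ends before starts at a tie):
11:15 start T2 → 1
12:15 start T3 → 2
12:30 start T4 → 3
13:00 end T4 → 2
13:00 start T1 → 3
13:45 end T2 → 2
14:45 end T1 → 1
15:00 end T3 → 0
19:15 start T5 → 1
21:00 end T5 → 0
Peak is 3, at 12:30 (T2, T3, T4).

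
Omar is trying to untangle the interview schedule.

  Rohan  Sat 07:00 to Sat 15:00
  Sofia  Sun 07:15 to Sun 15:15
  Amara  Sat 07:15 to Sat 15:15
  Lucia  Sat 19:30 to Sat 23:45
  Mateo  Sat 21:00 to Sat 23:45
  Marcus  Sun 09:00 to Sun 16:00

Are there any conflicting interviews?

Sorted by start: Rohan, Amara, Lucia, Mateo, Sofia, Marcus.
Amara starts before Rohan ends → Rohan and Amara overlap.
That's a conflict, so the schedule is not conflict-free.

Yes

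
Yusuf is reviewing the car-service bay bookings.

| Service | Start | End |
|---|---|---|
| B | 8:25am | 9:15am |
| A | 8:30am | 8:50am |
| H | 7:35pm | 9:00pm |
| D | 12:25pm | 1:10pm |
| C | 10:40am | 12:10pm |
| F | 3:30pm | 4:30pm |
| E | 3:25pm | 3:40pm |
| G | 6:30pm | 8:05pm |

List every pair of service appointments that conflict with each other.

Check each pair: they overlap iff neither finishes before the other starts.
Sorted by start: B, A, C, D, E, F, G, H.
A starts before B ends → B and A overlap.
C starts after B ends, so nothing later overlaps B either.
C starts after A ends, so nothing later overlaps A either.
D starts after C ends, so nothing later overlaps C either.
E starts after D ends, so nothing later overlaps D either.
F starts before E ends → E and F overlap.
G starts after E ends, so nothing later overlaps E either.
G starts after F ends, so nothing later overlaps F either.
H starts before G ends → G and H overlap.

A & B, E & F, G & H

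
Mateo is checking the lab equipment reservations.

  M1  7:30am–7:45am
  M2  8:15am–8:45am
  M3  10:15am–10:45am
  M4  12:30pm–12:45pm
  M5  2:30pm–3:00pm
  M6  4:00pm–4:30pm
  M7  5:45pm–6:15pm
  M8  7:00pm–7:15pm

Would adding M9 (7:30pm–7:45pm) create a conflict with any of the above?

M1: ends 7:45am at or before M9 starts 7:30pm → clear.
M2: ends 8:45am at or before M9 starts 7:30pm → clear.
M3: ends 10:45am at or before M9 starts 7:30pm → clear.
M4: ends 12:45pm at or before M9 starts 7:30pm → clear.
M5: ends 3:00pm at or before M9 starts 7:30pm → clear.
M6: ends 4:30pm at or before M9 starts 7:30pm → clear.
M7: ends 6:15pm at or before M9 starts 7:30pm → clear.
M8: ends 7:15pm at or before M9 starts 7:30pm → clear.

No — it doesn't clash with anything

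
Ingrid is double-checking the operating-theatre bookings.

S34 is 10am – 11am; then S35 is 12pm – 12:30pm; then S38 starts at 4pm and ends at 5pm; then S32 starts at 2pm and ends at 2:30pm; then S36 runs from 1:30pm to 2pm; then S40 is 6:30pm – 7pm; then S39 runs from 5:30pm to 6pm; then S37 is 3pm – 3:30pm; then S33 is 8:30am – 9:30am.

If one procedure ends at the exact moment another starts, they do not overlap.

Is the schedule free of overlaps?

Sorted by start: S33, S34, S35, S36, S32, S37, S38, S39, S40.
S34 starts after S33 ends — done with S33.
S35 starts after S34 ends — done with S34.
S36 starts after S35 ends — done with S35.
S32 starts exactly when S36 ends (back-to-back, no overlap) — done with S36.
S37 starts after S32 ends — done with S32.
S38 starts after S37 ends — done with S37.
S39 starts after S38 ends — done with S38.
S40 starts after S39 ends.
Every pair is clear; the schedule has no overlaps.

Yes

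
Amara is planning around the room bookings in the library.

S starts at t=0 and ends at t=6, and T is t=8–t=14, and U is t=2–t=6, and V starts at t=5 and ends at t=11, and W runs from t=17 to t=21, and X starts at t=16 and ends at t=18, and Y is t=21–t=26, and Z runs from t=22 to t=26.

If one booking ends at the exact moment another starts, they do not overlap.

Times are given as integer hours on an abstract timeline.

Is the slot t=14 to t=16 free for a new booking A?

Yes — the slot is free

S: ends t=6 at or before A starts t=14 → clear.
U: ends t=6 at or before A starts t=14 → clear.
V: ends t=11 at or before A starts t=14 → clear.
T: ends t=14 at or before A starts t=14 → clear.
X: starts t=16 at or after A ends t=16 → clear.
W: starts t=17 at or after A ends t=16 → clear.
Y: starts t=21 at or after A ends t=16 → clear.
Z: starts t=22 at or after A ends t=16 → clear.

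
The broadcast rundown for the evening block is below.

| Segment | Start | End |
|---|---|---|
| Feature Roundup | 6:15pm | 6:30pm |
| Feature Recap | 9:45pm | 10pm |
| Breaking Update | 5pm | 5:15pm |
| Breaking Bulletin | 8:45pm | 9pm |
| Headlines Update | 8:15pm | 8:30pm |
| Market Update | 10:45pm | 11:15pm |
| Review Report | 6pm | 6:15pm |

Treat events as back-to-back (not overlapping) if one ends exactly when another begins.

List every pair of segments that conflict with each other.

Check each pair: they overlap iff neither finishes before the other starts.
Sorted by start: Breaking Update, Review Report, Feature Roundup, Headlines Update, Breaking Bulletin, Feature Recap, Market Update.
Review Report starts after Breaking Update ends, so nothing later overlaps Breaking Update either.
Feature Roundup starts exactly when Review Report ends (back-to-back, no overlap), so nothing later overlaps Review Report either.
Headlines Update starts after Feature Roundup ends, so nothing later overlaps Feature Roundup either.
Breaking Bulletin starts after Headlines Update ends, so nothing later overlaps Headlines Update either.
Feature Recap starts after Breaking Bulletin ends, so nothing later overlaps Breaking Bulletin either.
Market Update starts after Feature Recap ends.

no overlapping pairs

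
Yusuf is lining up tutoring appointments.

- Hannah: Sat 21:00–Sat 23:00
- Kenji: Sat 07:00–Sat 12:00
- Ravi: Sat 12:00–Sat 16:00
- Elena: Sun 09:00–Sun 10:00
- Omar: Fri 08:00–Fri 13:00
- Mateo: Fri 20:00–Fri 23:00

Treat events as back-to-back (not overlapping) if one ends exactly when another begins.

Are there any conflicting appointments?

Check each pair: they overlap iff neither finishes before the other starts.
Sorted by start: Omar, Mateo, Kenji, Ravi, Hannah, Elena.
Mateo starts after Omar ends; Omar is clear from here.
Kenji starts after Mateo ends; Mateo is clear from here.
Ravi starts exactly when Kenji ends (back-to-back, no overlap); Kenji is clear from here.
Hannah starts after Ravi ends; Ravi is clear from here.
Elena starts after Hannah ends.
Every pair is clear; the schedule has no overlaps.

No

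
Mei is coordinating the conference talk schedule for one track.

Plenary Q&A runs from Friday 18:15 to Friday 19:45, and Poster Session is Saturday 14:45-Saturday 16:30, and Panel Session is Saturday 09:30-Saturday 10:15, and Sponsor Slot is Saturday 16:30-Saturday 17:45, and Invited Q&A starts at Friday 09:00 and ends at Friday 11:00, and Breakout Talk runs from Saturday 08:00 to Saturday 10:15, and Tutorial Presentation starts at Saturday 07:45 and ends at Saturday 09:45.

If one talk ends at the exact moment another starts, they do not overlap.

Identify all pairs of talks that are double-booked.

Check each pair: they overlap iff neither finishes before the other starts.
Sorted by start: Invited Q&A, Plenary Q&A, Tutorial Presentation, Breakout Talk, Panel Session, Poster Session, Sponsor Slot.
Plenary Q&A starts after Invited Q&A ends; Invited Q&A is clear from here.
Tutorial Presentation starts after Plenary Q&A ends; Plenary Q&A is clear from here.
Breakout Talk starts before Tutorial Presentation ends → Tutorial Presentation and Breakout Talk overlap.
Panel Session starts before Tutorial Presentation ends → Tutorial Presentation and Panel Session overlap.
Poster Session starts after Tutorial Presentation ends; Tutorial Presentation is clear from here.
Panel Session starts before Breakout Talk ends → Breakout Talk and Panel Session overlap.
Poster Session starts after Breakout Talk ends; Breakout Talk is clear from here.
Poster Session starts after Panel Session ends; Panel Session is clear from here.
Sponsor Slot starts exactly when Poster Session ends (back-to-back, no overlap).

Breakout Talk & Panel Session, Breakout Talk & Tutorial Presentation, Panel Session & Tutorial Presentation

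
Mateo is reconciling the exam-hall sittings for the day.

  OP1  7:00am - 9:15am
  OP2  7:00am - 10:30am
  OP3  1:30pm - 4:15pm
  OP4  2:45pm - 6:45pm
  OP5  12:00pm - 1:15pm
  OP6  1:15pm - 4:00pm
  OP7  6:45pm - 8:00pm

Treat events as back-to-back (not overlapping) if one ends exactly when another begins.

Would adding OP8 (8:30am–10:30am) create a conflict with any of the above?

OP1: starts 7:00am before OP8 ends 10:30am, and ends 9:15am after OP8 starts 8:30am → overlap.
OP2: starts 7:00am before OP8 ends 10:30am, and ends 10:30am after OP8 starts 8:30am → overlap.
OP5: starts 12:00pm at or after OP8 ends 10:30am → clear.
OP6: starts 1:15pm at or after OP8 ends 10:30am → clear.
OP3: starts 1:30pm at or after OP8 ends 10:30am → clear.
OP4: starts 2:45pm at or after OP8 ends 10:30am → clear.
OP7: starts 6:45pm at or after OP8 ends 10:30am → clear.
OP8 overlaps OP1, OP2.

Yes — it overlaps OP1, OP2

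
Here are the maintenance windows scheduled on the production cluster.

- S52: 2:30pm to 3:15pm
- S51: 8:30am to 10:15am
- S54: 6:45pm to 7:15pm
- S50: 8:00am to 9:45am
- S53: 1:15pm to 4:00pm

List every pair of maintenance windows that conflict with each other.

Sorted by start: S50, S51, S53, S52, S54.
S51 starts before S50 ends → S50 and S51 overlap.
S53 starts after S50 ends, so S50 has no further overlaps.
S53 starts after S51 ends, so S51 has no further overlaps.
S52 starts before S53 ends → S53 and S52 overlap.
S54 starts after S53 ends.
S54 starts after S52 ends.

S50 & S51, S52 & S53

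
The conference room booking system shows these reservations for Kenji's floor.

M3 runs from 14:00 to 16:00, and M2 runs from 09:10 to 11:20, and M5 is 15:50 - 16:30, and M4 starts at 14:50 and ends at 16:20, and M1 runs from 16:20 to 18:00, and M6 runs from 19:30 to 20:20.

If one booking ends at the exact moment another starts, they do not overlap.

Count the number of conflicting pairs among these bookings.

4

Sorted by start: M2, M3, M4, M5, M1, M6.
M3 starts after M2 ends, so M2 has no further overlaps.
M4 starts before M3 ends → M3 and M4 overlap.
M5 starts before M3 ends → M3 and M5 overlap.
M1 starts after M3 ends, so M3 has no further overlaps.
M5 starts before M4 ends → M4 and M5 overlap.
M1 starts exactly when M4 ends (back-to-back, no overlap), so M4 has no further overlaps.
M1 starts before M5 ends → M5 and M1 overlap.
M6 starts after M5 ends.
M6 starts after M1 ends.
Overlapping pairs: M1 & M5, M3 & M4, M3 & M5, M4 & M5 — 4 in total.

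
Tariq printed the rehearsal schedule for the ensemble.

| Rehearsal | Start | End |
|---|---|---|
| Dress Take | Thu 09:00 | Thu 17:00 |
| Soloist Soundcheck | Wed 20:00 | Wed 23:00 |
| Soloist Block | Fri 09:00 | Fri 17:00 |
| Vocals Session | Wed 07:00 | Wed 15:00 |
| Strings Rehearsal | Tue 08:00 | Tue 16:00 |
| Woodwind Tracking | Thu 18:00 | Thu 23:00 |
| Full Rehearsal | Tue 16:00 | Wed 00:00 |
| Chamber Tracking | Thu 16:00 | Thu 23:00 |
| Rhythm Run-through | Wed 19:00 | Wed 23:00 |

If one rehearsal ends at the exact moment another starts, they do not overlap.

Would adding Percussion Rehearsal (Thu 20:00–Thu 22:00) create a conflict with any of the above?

Yes — it overlaps Chamber Tracking, Woodwind Tracking

Strings Rehearsal: ends Tue 16:00 at or before Percussion Rehearsal starts Thu 20:00 → clear.
Full Rehearsal: ends Wed 00:00 at or before Percussion Rehearsal starts Thu 20:00 → clear.
Vocals Session: ends Wed 15:00 at or before Percussion Rehearsal starts Thu 20:00 → clear.
Rhythm Run-through: ends Wed 23:00 at or before Percussion Rehearsal starts Thu 20:00 → clear.
Soloist Soundcheck: ends Wed 23:00 at or before Percussion Rehearsal starts Thu 20:00 → clear.
Dress Take: ends Thu 17:00 at or before Percussion Rehearsal starts Thu 20:00 → clear.
Chamber Tracking: starts Thu 16:00 before Percussion Rehearsal ends Thu 22:00, and ends Thu 23:00 after Percussion Rehearsal starts Thu 20:00 → overlap.
Woodwind Tracking: starts Thu 18:00 before Percussion Rehearsal ends Thu 22:00, and ends Thu 23:00 after Percussion Rehearsal starts Thu 20:00 → overlap.
Soloist Block: starts Fri 09:00 at or after Percussion Rehearsal ends Thu 22:00 → clear.
Percussion Rehearsal overlaps Woodwind Tracking, Chamber Tracking.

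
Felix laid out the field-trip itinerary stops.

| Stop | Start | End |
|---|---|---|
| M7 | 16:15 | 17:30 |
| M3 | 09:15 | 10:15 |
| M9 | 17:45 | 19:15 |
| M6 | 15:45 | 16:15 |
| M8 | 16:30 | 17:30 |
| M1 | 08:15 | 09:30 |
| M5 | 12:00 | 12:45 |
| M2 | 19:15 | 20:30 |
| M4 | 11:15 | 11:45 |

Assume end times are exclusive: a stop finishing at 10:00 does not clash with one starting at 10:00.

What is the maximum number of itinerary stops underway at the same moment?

Sort all start/end points and keep a running count:
08:15 start M1 → 1
09:15 start M3 → 2
09:30 end M1 → 1
10:15 end M3 → 0
11:15 start M4 → 1
11:45 end M4 → 0
12:00 start M5 → 1
12:45 end M5 → 0
15:45 start M6 → 1
16:15 end M6 → 0
16:15 start M7 → 1
16:30 start M8 → 2
17:30 end M7 → 1
17:30 end M8 → 0
17:45 start M9 → 1
19:15 end M9 → 0
19:15 start M2 → 1
20:30 end M2 → 0
Peak is 2, at 09:15 (M1, M3).

2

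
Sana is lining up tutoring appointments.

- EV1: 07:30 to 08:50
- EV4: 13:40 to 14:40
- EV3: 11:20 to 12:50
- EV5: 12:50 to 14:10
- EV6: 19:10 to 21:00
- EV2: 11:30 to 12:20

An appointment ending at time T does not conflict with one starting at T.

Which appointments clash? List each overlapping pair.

Sorted by start: EV1, EV3, EV2, EV5, EV4, EV6.
EV3 starts after EV1 ends — done with EV1.
EV2 starts before EV3 ends → EV3 and EV2 overlap.
EV5 starts exactly when EV3 ends (back-to-back, no overlap) — done with EV3.
EV5 starts after EV2 ends — done with EV2.
EV4 starts before EV5 ends → EV5 and EV4 overlap.
EV6 starts after EV5 ends.
EV6 starts after EV4 ends.

EV2 & EV3, EV4 & EV5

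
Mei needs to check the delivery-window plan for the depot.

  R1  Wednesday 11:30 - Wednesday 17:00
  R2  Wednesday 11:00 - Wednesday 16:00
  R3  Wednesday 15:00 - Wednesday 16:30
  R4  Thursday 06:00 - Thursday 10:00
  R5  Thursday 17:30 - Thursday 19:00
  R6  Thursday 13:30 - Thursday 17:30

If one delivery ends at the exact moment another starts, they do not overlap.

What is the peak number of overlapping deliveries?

Sort all start/end points and keep a running count:
Wednesday 11:00 start R2 → 1
Wednesday 11:30 start R1 → 2
Wednesday 15:00 start R3 → 3
Wednesday 16:00 end R2 → 2
Wednesday 16:30 end R3 → 1
Wednesday 17:00 end R1 → 0
Thursday 06:00 start R4 → 1
Thursday 10:00 end R4 → 0
Thursday 13:30 start R6 → 1
Thursday 17:30 end R6 → 0
Thursday 17:30 start R5 → 1
Thursday 19:00 end R5 → 0
Peak is 3, at Wednesday 15:00 (R1, R2, R3).

3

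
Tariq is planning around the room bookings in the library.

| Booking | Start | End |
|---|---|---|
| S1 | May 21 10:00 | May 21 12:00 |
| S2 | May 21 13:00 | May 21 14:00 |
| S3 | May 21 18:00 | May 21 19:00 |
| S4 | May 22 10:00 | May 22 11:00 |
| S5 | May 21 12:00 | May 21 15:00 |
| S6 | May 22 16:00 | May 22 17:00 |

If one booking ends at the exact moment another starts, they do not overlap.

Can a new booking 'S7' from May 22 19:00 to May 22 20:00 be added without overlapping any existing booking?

S1: ends May 21 12:00 at or before S7 starts May 22 19:00 → clear.
S5: ends May 21 15:00 at or before S7 starts May 22 19:00 → clear.
S2: ends May 21 14:00 at or before S7 starts May 22 19:00 → clear.
S3: ends May 21 19:00 at or before S7 starts May 22 19:00 → clear.
S4: ends May 22 11:00 at or before S7 starts May 22 19:00 → clear.
S6: ends May 22 17:00 at or before S7 starts May 22 19:00 → clear.

Yes — the slot is free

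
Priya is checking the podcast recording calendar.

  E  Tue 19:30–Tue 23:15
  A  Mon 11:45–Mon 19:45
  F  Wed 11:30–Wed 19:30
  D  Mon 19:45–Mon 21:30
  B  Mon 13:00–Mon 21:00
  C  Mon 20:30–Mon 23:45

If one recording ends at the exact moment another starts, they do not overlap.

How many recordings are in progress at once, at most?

Sort all start/end points and keep a running count:
Mon 11:45 start A → 1
Mon 13:00 start B → 2
Mon 19:45 end A → 1
Mon 19:45 start D → 2
Mon 20:30 start C → 3
Mon 21:00 end B → 2
Mon 21:30 end D → 1
Mon 23:45 end C → 0
Tue 19:30 start E → 1
Tue 23:15 end E → 0
Wed 11:30 start F → 1
Wed 19:30 end F → 0
Peak is 3, at Mon 20:30 (B, C, D).

3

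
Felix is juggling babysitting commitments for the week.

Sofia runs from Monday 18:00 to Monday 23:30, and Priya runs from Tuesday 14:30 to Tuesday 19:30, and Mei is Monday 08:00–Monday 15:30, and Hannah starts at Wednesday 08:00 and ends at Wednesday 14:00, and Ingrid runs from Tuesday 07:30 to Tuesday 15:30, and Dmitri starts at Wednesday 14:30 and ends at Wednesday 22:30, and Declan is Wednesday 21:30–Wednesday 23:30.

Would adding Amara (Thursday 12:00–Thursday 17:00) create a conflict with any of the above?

Mei: ends Monday 15:30 at or before Amara starts Thursday 12:00 → clear.
Sofia: ends Monday 23:30 at or before Amara starts Thursday 12:00 → clear.
Ingrid: ends Tuesday 15:30 at or before Amara starts Thursday 12:00 → clear.
Priya: ends Tuesday 19:30 at or before Amara starts Thursday 12:00 → clear.
Hannah: ends Wednesday 14:00 at or before Amara starts Thursday 12:00 → clear.
Dmitri: ends Wednesday 22:30 at or before Amara starts Thursday 12:00 → clear.
Declan: ends Wednesday 23:30 at or before Amara starts Thursday 12:00 → clear.

No — it doesn't clash with anything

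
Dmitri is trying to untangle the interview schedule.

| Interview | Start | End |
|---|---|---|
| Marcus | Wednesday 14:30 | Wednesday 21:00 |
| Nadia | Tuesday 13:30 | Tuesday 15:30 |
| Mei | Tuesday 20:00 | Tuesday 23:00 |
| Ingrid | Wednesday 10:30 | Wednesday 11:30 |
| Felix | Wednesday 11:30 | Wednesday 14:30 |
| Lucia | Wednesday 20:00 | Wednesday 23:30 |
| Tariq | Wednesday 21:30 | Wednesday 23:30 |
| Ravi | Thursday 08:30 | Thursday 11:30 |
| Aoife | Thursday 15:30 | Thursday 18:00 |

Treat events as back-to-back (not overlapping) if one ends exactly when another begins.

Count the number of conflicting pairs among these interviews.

2

Two intervals overlap when each starts before the other ends.
Sorted by start: Nadia, Mei, Ingrid, Felix, Marcus, Lucia, Tariq, Ravi, Aoife.
Mei starts after Nadia ends, so nothing later overlaps Nadia either.
Ingrid starts after Mei ends, so nothing later overlaps Mei either.
Felix starts exactly when Ingrid ends (back-to-back, no overlap), so nothing later overlaps Ingrid either.
Marcus starts exactly when Felix ends (back-to-back, no overlap), so nothing later overlaps Felix either.
Lucia starts before Marcus ends → Marcus and Lucia overlap.
Tariq starts after Marcus ends, so nothing later overlaps Marcus either.
Tariq starts before Lucia ends → Lucia and Tariq overlap.
Ravi starts after Lucia ends, so nothing later overlaps Lucia either.
Ravi starts after Tariq ends, so nothing later overlaps Tariq either.
Aoife starts after Ravi ends.
Overlapping pairs: Lucia & Marcus, Lucia & Tariq — 2 in total.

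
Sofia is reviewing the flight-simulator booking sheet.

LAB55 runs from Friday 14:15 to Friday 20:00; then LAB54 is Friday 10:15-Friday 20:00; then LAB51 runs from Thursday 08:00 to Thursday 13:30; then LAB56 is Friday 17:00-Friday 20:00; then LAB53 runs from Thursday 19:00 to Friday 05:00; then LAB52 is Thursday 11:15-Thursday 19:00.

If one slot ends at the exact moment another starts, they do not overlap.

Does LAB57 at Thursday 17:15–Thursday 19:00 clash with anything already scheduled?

LAB51: ends Thursday 13:30 at or before LAB57 starts Thursday 17:15 → clear.
LAB52: starts Thursday 11:15 before LAB57 ends Thursday 19:00, and ends Thursday 19:00 after LAB57 starts Thursday 17:15 → overlap.
LAB53: starts Thursday 19:00 at or after LAB57 ends Thursday 19:00 → clear.
LAB54: starts Friday 10:15 at or after LAB57 ends Thursday 19:00 → clear.
LAB55: starts Friday 14:15 at or after LAB57 ends Thursday 19:00 → clear.
LAB56: starts Friday 17:00 at or after LAB57 ends Thursday 19:00 → clear.
LAB57 overlaps LAB52.

Yes — it overlaps LAB52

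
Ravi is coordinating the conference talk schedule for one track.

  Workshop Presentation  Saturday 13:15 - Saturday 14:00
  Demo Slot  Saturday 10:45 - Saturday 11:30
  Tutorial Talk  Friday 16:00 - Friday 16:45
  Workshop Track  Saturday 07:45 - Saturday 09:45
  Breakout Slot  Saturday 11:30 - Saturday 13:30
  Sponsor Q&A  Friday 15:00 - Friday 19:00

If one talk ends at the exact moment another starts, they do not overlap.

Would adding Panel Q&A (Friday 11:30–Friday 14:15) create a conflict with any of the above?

No — it doesn't clash with anything

Sponsor Q&A: starts Friday 15:00 at or after Panel Q&A ends Friday 14:15 → clear.
Tutorial Talk: starts Friday 16:00 at or after Panel Q&A ends Friday 14:15 → clear.
Workshop Track: starts Saturday 07:45 at or after Panel Q&A ends Friday 14:15 → clear.
Demo Slot: starts Saturday 10:45 at or after Panel Q&A ends Friday 14:15 → clear.
Breakout Slot: starts Saturday 11:30 at or after Panel Q&A ends Friday 14:15 → clear.
Workshop Presentation: starts Saturday 13:15 at or after Panel Q&A ends Friday 14:15 → clear.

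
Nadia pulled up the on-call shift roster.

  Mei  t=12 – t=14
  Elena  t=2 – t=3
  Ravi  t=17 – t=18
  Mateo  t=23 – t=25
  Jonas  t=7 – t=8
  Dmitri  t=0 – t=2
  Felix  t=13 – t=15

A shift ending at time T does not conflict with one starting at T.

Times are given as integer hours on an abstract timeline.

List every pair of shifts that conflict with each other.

Felix & Mei

Sorted by start: Dmitri, Elena, Jonas, Mei, Felix, Ravi, Mateo.
Elena starts exactly when Dmitri ends (back-to-back, no overlap), so nothing later overlaps Dmitri either.
Jonas starts after Elena ends, so nothing later overlaps Elena either.
Mei starts after Jonas ends, so nothing later overlaps Jonas either.
Felix starts before Mei ends → Mei and Felix overlap.
Ravi starts after Mei ends, so nothing later overlaps Mei either.
Ravi starts after Felix ends, so nothing later overlaps Felix either.
Mateo starts after Ravi ends.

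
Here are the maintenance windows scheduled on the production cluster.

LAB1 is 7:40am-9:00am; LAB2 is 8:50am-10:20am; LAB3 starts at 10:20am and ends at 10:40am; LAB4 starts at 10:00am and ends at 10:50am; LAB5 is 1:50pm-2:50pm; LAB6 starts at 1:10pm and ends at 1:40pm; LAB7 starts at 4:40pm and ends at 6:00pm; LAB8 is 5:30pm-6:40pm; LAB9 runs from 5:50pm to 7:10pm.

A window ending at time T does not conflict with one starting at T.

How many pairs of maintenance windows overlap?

Sorted by start: LAB1, LAB2, LAB4, LAB3, LAB6, LAB5, LAB7, LAB8, LAB9.
LAB2 starts before LAB1 ends → LAB1 and LAB2 overlap.
LAB4 starts after LAB1 ends; LAB1 is clear from here.
LAB4 starts before LAB2 ends → LAB2 and LAB4 overlap.
LAB3 starts exactly when LAB2 ends (back-to-back, no overlap); LAB2 is clear from here.
LAB3 starts before LAB4 ends → LAB4 and LAB3 overlap.
LAB6 starts after LAB4 ends; LAB4 is clear from here.
LAB6 starts after LAB3 ends; LAB3 is clear from here.
LAB5 starts after LAB6 ends; LAB6 is clear from here.
LAB7 starts after LAB5 ends; LAB5 is clear from here.
LAB8 starts before LAB7 ends → LAB7 and LAB8 overlap.
LAB9 starts before LAB7 ends → LAB7 and LAB9 overlap.
LAB9 starts before LAB8 ends → LAB8 and LAB9 overlap.
Overlapping pairs: LAB1 & LAB2, LAB2 & LAB4, LAB3 & LAB4, LAB7 & LAB8, LAB7 & LAB9, LAB8 & LAB9 — 6 in total.

6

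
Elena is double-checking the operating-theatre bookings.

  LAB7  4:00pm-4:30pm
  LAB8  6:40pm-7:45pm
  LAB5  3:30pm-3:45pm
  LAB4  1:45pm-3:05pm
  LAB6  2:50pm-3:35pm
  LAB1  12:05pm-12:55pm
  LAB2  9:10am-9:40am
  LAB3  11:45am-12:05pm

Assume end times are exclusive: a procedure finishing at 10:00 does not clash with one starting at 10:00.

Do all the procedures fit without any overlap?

Sorted by start: LAB2, LAB3, LAB1, LAB4, LAB6, LAB5, LAB7, LAB8.
LAB3 starts after LAB2 ends, so nothing later overlaps LAB2 either.
LAB1 starts exactly when LAB3 ends (back-to-back, no overlap), so nothing later overlaps LAB3 either.
LAB4 starts after LAB1 ends, so nothing later overlaps LAB1 either.
LAB6 starts before LAB4 ends → LAB4 and LAB6 overlap.
That's a conflict, so the schedule is not conflict-free.

No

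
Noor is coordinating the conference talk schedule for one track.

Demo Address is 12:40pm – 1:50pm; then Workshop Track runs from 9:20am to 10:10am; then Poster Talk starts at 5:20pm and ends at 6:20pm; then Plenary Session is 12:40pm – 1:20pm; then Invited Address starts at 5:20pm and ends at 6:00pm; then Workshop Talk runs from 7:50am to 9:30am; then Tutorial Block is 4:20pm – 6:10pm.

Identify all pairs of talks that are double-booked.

Sorted by start: Workshop Talk, Workshop Track, Plenary Session, Demo Address, Tutorial Block, Invited Address, Poster Talk.
Workshop Track starts before Workshop Talk ends → Workshop Talk and Workshop Track overlap.
Plenary Session starts after Workshop Talk ends, so Workshop Talk has no further overlaps.
Plenary Session starts after Workshop Track ends, so Workshop Track has no further overlaps.
Demo Address starts before Plenary Session ends → Plenary Session and Demo Address overlap.
Tutorial Block starts after Plenary Session ends, so Plenary Session has no further overlaps.
Tutorial Block starts after Demo Address ends, so Demo Address has no further overlaps.
Invited Address starts before Tutorial Block ends → Tutorial Block and Invited Address overlap.
Poster Talk starts before Tutorial Block ends → Tutorial Block and Poster Talk overlap.
Poster Talk starts before Invited Address ends → Invited Address and Poster Talk overlap.

Demo Address & Plenary Session, Invited Address & Poster Talk, Invited Address & Tutorial Block, Poster Talk & Tutorial Block, Workshop Talk & Workshop Track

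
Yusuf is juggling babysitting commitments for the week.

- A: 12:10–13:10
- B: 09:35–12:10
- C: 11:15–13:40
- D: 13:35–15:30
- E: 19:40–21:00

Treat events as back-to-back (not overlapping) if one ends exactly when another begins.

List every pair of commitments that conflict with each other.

A & C, B & C, C & D

Sorted by start: B, C, A, D, E.
C starts before B ends → B and C overlap.
A starts exactly when B ends (back-to-back, no overlap), so nothing later overlaps B either.
A starts before C ends → C and A overlap.
D starts before C ends → C and D overlap.
E starts after C ends.
D starts after A ends, so nothing later overlaps A either.
E starts after D ends.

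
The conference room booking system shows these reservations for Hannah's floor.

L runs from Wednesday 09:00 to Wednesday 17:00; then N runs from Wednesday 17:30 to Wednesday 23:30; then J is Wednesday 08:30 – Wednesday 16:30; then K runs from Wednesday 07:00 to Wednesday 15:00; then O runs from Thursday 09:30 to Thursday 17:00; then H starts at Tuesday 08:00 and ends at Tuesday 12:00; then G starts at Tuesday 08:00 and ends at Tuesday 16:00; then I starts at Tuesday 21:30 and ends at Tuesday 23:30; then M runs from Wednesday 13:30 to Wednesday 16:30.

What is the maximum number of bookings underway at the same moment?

4

Walk through starts and ends in time order (an end at T is processed before a start at T):
Tuesday 08:00 start G → 1
Tuesday 08:00 start H → 2
Tuesday 12:00 end H → 1
Tuesday 16:00 end G → 0
Tuesday 21:30 start I → 1
Tuesday 23:30 end I → 0
Wednesday 07:00 start K → 1
Wednesday 08:30 start J → 2
Wednesday 09:00 start L → 3
Wednesday 13:30 start M → 4
Wednesday 15:00 end K → 3
Wednesday 16:30 end J → 2
Wednesday 16:30 end M → 1
Wednesday 17:00 end L → 0
Wednesday 17:30 start N → 1
Wednesday 23:30 end N → 0
Thursday 09:30 start O → 1
Thursday 17:00 end O → 0
Peak is 4, at Wednesday 13:30 (J, K, L, M).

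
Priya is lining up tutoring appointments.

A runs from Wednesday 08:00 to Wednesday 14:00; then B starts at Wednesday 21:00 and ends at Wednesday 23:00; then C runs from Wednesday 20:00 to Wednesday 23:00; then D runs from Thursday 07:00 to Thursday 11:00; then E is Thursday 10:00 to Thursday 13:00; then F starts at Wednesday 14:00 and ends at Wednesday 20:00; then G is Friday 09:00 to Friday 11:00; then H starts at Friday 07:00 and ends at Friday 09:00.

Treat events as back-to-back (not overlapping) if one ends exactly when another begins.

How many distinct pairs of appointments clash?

Sorted by start: A, F, C, B, D, E, H, G.
F starts exactly when A ends (back-to-back, no overlap), so nothing later overlaps A either.
C starts exactly when F ends (back-to-back, no overlap), so nothing later overlaps F either.
B starts before C ends → C and B overlap.
D starts after C ends, so nothing later overlaps C either.
D starts after B ends, so nothing later overlaps B either.
E starts before D ends → D and E overlap.
H starts after D ends, so nothing later overlaps D either.
H starts after E ends, so nothing later overlaps E either.
G starts exactly when H ends (back-to-back, no overlap).
Overlapping pairs: B & C, D & E — 2 in total.

2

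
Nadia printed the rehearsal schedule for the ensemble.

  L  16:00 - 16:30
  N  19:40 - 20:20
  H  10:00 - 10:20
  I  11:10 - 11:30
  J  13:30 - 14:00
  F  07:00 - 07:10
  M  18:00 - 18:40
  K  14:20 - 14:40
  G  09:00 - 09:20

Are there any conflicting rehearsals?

No

Sorted by start: F, G, H, I, J, K, L, M, N.
G starts after F ends — done with F.
H starts after G ends — done with G.
I starts after H ends — done with H.
J starts after I ends — done with I.
K starts after J ends — done with J.
L starts after K ends — done with K.
M starts after L ends — done with L.
N starts after M ends.
Every pair is clear; the schedule has no overlaps.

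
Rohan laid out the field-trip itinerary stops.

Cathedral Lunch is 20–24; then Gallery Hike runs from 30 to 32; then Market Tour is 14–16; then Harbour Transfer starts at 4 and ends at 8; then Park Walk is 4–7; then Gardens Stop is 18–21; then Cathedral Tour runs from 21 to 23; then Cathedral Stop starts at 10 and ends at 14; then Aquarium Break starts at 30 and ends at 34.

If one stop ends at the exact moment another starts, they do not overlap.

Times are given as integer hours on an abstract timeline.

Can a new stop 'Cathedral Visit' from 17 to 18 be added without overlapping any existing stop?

Yes — the slot is free

Harbour Transfer: ends 8 at or before Cathedral Visit starts 17 → clear.
Park Walk: ends 7 at or before Cathedral Visit starts 17 → clear.
Cathedral Stop: ends 14 at or before Cathedral Visit starts 17 → clear.
Market Tour: ends 16 at or before Cathedral Visit starts 17 → clear.
Gardens Stop: starts 18 at or after Cathedral Visit ends 18 → clear.
Cathedral Lunch: starts 20 at or after Cathedral Visit ends 18 → clear.
Cathedral Tour: starts 21 at or after Cathedral Visit ends 18 → clear.
Gallery Hike: starts 30 at or after Cathedral Visit ends 18 → clear.
Aquarium Break: starts 30 at or after Cathedral Visit ends 18 → clear.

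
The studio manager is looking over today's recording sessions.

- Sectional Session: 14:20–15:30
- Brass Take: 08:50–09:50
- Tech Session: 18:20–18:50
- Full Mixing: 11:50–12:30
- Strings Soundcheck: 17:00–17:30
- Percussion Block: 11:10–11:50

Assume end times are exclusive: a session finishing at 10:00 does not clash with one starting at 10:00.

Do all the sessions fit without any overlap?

Two intervals overlap when each starts before the other ends.
Sorted by start: Brass Take, Percussion Block, Full Mixing, Sectional Session, Strings Soundcheck, Tech Session.
Percussion Block starts after Brass Take ends; Brass Take is clear from here.
Full Mixing starts exactly when Percussion Block ends (back-to-back, no overlap); Percussion Block is clear from here.
Sectional Session starts after Full Mixing ends; Full Mixing is clear from here.
Strings Soundcheck starts after Sectional Session ends; Sectional Session is clear from here.
Tech Session starts after Strings Soundcheck ends.
Every pair is clear; the schedule has no overlaps.

Yes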